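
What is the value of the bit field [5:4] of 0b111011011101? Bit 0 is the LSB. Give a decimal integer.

v = 111011011101
Shift right by 4: 11101101
Mask low 2 bits: 01 = 1

1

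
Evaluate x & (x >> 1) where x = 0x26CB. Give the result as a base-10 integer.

577

x = 10011011001011 = 9931
x>>1 = 01001101100101
AND  = 00001001000001 = 577
(x & (x >> 1) has a 1 wherever x has two consecutive 1 bits.)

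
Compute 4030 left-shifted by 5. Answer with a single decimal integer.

4030 = 00000111110111110
shift left by 5 → 11111011111000000 = 128960
(equivalently, 4030 × 2^5 = 4030 × 32)

128960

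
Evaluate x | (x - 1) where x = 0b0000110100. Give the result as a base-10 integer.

55

x = 110100 = 52
x - 1 = 110011
OR    = 110111 = 55
(x | (x - 1) sets all bits below the lowest set bit.)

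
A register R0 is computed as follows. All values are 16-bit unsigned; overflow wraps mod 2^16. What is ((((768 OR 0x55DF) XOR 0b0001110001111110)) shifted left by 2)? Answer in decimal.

768 = 0000001100000000
0x55DF = 0101010111011111
→ OR → 0101011111011111 = 22495
0b0001110001111110 = 0001110001111110
→ XOR → 0100101110100001 = 19361
→ shifted left by 2 (mod 2^16) → 0010111010000100 = 11908

11908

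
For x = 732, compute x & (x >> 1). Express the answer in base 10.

76

x = 1011011100 = 732
x>>1 = 0101101110
AND  = 0001001100 = 76
(x & (x >> 1) has a 1 wherever x has two consecutive 1 bits.)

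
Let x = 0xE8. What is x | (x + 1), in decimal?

233

x = 11101000 = 232
x + 1 = 11101001
OR    = 11101001 = 233
(x | (x + 1) sets the lowest cleared bit.)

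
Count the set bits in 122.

122 = 1111010
Count the 1s: 1 + 1 + 1 + 1 + 1 = 5

5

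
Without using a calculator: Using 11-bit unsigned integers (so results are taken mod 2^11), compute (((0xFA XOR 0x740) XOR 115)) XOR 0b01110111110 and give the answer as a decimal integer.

0xFA = 00011111010
0x740 = 11101000000
→ XOR → 11110111010 = 1978
115 = 00001110011
→ XOR → 11111001001 = 1993
0b01110111110 = 01110111110
→ XOR → 10001110111 = 1143

1143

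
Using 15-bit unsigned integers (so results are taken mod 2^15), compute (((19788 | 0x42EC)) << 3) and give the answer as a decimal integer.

19788 = 100110101001100
0x42EC = 100001011101100
→ | → 100111111101100 = 20460
→ << 3 (mod 2^15) → 111111101100000 = 32608

32608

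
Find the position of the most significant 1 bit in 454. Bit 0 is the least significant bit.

8

454 = 111000110
The topmost 1 is at position 8 (since 2^8 = 256 ≤ 454 < 512).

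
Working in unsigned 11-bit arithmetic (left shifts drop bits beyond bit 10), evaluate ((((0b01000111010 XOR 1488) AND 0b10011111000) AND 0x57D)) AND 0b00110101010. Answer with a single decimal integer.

0b01000111010 = 01000111010
1488 = 10111010000
→ XOR → 11111101010 = 2026
0b10011111000 = 10011111000
→ AND → 10011101000 = 1256
0x57D = 10101111101
→ AND → 10001101000 = 1128
0b00110101010 = 00110101010
→ AND → 00000101000 = 40

40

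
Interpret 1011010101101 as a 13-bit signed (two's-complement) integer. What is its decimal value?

-2387

pattern = 1011010101101 (MSB is 1 ⇒ negative)
Invert: 0100101010010, add 1 → 0100101010011 = 2387, so the value is -2387.
(Equivalently: 5805 - 2^13 = 5805 - 8192 = -2387.)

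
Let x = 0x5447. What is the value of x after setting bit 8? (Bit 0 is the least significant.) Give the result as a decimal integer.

21831

x = 101010001000111
bit 8 is currently 0; set it via x | (1 << 8) = x | 256
→ 101010101000111 = 21831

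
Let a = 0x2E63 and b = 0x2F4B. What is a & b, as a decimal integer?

11843

0x2E63 = 10111001100011
0x2F4B = 10111101001011
AND → 10111001000011 = 11843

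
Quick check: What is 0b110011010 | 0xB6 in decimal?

a = 110011010
0xB6 = 010110110
 OR → 110111110 = 446

446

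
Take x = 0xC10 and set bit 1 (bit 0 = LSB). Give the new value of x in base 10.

x = 110000010000
bit 1 is currently 0; set it via x | (1 << 1) = x | 2
→ 110000010010 = 3090

3090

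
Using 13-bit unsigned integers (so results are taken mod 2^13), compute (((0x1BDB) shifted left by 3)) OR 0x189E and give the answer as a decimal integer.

7902

0x1BDB = 1101111011011
→ shifted left by 3 (mod 2^13) → 1111011011000 = 7896
0x189E = 1100010011110
→ OR → 1111011011110 = 7902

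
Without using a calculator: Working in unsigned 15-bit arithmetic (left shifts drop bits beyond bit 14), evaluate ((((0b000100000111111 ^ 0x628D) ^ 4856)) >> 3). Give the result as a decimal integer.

0b000100000111111 = 000100000111111
0x628D = 110001010001101
→ ^ → 110101010110010 = 27314
4856 = 001001011111000
→ ^ → 111100001001010 = 30794
→ >> 3 → 000111100001001 = 3849

3849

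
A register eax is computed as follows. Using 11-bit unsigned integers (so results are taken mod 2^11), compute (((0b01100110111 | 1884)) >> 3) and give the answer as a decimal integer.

0b01100110111 = 01100110111
1884 = 11101011100
→ | → 11101111111 = 1919
→ >> 3 → 00011101111 = 239

239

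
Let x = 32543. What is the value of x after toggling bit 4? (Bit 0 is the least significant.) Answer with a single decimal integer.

x = 111111100011111
bit 4 is currently 1; toggle it via x ^ (1 << 4) = x ^ 16
→ 111111100001111 = 32527

32527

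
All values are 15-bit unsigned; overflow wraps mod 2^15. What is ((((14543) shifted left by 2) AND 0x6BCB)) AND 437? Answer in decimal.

256

14543 = 011100011001111
→ shifted left by 2 (mod 2^15) → 110001100111100 = 25404
0x6BCB = 110101111001011
→ AND → 110001100001000 = 25352
437 = 000000110110101
→ AND → 000000100000000 = 256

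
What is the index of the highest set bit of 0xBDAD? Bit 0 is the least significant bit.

15

0xBDAD = 1011110110101101
The topmost 1 is at position 15 (since 2^15 = 32768 ≤ 48557 < 65536).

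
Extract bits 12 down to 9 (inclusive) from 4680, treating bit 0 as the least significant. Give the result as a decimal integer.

9

v = 1001001001000
Shift right by 9: 1001
Mask low 4 bits: 1001 = 9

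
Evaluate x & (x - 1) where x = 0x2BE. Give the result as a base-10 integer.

x = 1010111110 = 702
x - 1 = 1010111101
AND   = 1010111100 = 700
(x & (x - 1) clears the lowest set bit of x.)

700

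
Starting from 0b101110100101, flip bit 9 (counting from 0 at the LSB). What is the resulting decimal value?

x = 101110100101
bit 9 is currently 1; toggle it via x ^ (1 << 9) = x ^ 512
→ 100110100101 = 2469

2469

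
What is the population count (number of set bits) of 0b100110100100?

n = 100110100100
Count the 1s: 1 + 1 + 1 + 1 + 1 = 5

5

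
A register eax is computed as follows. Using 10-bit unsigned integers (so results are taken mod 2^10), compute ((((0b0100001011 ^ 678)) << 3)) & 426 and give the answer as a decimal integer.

296

0b0100001011 = 0100001011
678 = 1010100110
→ ^ → 1110101101 = 941
→ << 3 (mod 2^10) → 0101101000 = 360
426 = 0110101010
→ & → 0100101000 = 296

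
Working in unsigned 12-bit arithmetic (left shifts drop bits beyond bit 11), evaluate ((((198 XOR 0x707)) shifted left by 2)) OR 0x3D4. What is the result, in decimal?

198 = 000011000110
0x707 = 011100000111
→ XOR → 011111000001 = 1985
→ shifted left by 2 (mod 2^12) → 111100000100 = 3844
0x3D4 = 001111010100
→ OR → 111111010100 = 4052

4052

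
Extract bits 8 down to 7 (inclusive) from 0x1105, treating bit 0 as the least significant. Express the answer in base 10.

2

v = 1000100000101
Shift right by 7: 100010
Mask low 2 bits: 10 = 2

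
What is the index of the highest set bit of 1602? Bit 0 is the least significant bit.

1602 = 11001000010
The topmost 1 is at position 10 (since 2^10 = 1024 ≤ 1602 < 2048).

10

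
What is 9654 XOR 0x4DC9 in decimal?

26751

9654 = 010010110110110
0x4DC9 = 100110111001001
XOR → 110100001111111 = 26751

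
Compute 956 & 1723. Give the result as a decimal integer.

696

956 = 01110111100
1723 = 11010111011
AND → 01010111000 = 696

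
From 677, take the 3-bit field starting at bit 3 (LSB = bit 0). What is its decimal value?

v = 001010100101
Shift right by 3: 001010100
Mask low 3 bits: 100 = 4

4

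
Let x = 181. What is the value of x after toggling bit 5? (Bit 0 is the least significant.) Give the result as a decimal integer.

149

x = 000010110101
bit 5 is currently 1; toggle it via x ^ (1 << 5) = x ^ 32
→ 000010010101 = 149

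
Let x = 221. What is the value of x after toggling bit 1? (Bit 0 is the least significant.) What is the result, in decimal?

223

x = 00011011101
bit 1 is currently 0; toggle it via x ^ (1 << 1) = x ^ 2
→ 00011011111 = 223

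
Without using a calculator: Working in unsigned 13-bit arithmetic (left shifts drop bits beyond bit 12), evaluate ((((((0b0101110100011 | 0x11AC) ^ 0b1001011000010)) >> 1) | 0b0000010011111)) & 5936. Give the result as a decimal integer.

1072

0b0101110100011 = 0101110100011
0x11AC = 1000110101100
→ | → 1101110101111 = 7087
0b1001011000010 = 1001011000010
→ ^ → 0100101101101 = 2413
→ >> 1 → 0010010110110 = 1206
0b0000010011111 = 0000010011111
→ | → 0010010111111 = 1215
5936 = 1011100110000
→ & → 0010000110000 = 1072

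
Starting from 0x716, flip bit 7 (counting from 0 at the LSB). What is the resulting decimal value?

x = 011100010110
bit 7 is currently 0; toggle it via x ^ (1 << 7) = x ^ 128
→ 011110010110 = 1942

1942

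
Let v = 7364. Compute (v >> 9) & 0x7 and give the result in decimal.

6

v = 001110011000100
Shift right by 9: 001110
Mask low 3 bits: 110 = 6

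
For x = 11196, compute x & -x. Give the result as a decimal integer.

4

x = 10101110111100 = 11196
-x (two's complement) = …01010001000100
AND   = 00000000000100 = 4
(x & -x isolates the lowest set bit of x.)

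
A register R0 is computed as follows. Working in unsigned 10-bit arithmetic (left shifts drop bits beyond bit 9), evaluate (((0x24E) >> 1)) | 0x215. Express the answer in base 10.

823

0x24E = 1001001110
→ >> 1 → 0100100111 = 295
0x215 = 1000010101
→ | → 1100110111 = 823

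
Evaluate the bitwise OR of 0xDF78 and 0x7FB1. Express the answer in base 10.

65529

0xDF78 = 1101111101111000
0x7FB1 = 0111111110110001
 OR → 1111111111111001 = 65529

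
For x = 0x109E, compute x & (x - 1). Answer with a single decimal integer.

4252

x = 1000010011110 = 4254
x - 1 = 1000010011101
AND   = 1000010011100 = 4252
(x & (x - 1) clears the lowest set bit of x.)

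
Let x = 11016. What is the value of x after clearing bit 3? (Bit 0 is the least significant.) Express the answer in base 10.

11008

x = 010101100001000
bit 3 is currently 1; clear it via x & ~(1 << 3) = x & ~8
→ 010101100000000 = 11008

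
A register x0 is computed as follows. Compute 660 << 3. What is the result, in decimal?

5280

660 = 0001010010100
shift left by 3 → 1010010100000 = 5280
(equivalently, 660 × 2^3 = 660 × 8)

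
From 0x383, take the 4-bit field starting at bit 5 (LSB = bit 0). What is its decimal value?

12

v = 000001110000011
Shift right by 5: 0000011100
Mask low 4 bits: 1100 = 12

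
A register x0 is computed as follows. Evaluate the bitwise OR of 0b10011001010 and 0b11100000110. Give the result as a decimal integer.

1998

a = 10011001010
b = 11100000110
 OR → 11111001110 = 1998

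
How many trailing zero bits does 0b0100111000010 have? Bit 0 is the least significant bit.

0b0100111000010 = 100111000010
Trailing zeros: 1, so the lowest set bit is bit 1 (value 2).

1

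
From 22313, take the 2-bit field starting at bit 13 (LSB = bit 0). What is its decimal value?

v = 0101011100101001
Shift right by 13: 010
Mask low 2 bits: 10 = 2

2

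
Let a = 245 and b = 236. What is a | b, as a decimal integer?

245 = 11110101
236 = 11101100
 OR → 11111101 = 253

253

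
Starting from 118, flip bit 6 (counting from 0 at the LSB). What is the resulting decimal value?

x = 01110110
bit 6 is currently 1; toggle it via x ^ (1 << 6) = x ^ 64
→ 00110110 = 54

54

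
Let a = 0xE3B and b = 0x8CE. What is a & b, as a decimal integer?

2058

0xE3B = 111000111011
0x8CE = 100011001110
AND → 100000001010 = 2058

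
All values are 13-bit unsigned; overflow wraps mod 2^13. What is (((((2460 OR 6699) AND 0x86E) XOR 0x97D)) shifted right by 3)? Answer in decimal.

42

2460 = 0100110011100
6699 = 1101000101011
→ OR → 1101110111111 = 7103
0x86E = 0100001101110
→ AND → 0100000101110 = 2094
0x97D = 0100101111101
→ XOR → 0000101010011 = 339
→ shifted right by 3 → 0000000101010 = 42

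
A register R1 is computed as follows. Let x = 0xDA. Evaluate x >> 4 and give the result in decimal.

0xDA = 11011010
shift right by 4 → 00001101 = 13
(equivalently, floor(218 / 16))

13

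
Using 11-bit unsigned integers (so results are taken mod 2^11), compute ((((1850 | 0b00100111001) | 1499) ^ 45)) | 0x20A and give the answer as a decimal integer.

1850 = 11100111010
0b00100111001 = 00100111001
→ | → 11100111011 = 1851
1499 = 10111011011
→ | → 11111111011 = 2043
45 = 00000101101
→ ^ → 11111010110 = 2006
0x20A = 01000001010
→ | → 11111011110 = 2014

2014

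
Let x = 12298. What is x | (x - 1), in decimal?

12299

x = 11000000001010 = 12298
x - 1 = 11000000001001
OR    = 11000000001011 = 12299
(x | (x - 1) sets all bits below the lowest set bit.)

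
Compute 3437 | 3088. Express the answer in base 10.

3453

3437 = 110101101101
3088 = 110000010000
 OR → 110101111101 = 3453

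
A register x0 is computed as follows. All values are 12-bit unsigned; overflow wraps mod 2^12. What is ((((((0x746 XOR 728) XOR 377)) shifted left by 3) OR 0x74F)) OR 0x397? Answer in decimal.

2047

0x746 = 011101000110
728 = 001011011000
→ XOR → 010110011110 = 1438
377 = 000101111001
→ XOR → 010011100111 = 1255
→ shifted left by 3 (mod 2^12) → 011100111000 = 1848
0x74F = 011101001111
→ OR → 011101111111 = 1919
0x397 = 001110010111
→ OR → 011111111111 = 2047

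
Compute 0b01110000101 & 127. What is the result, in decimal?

a = 1110000101
127 = 0001111111
AND → 0000000101 = 5

5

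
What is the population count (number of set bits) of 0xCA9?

0xCA9 = 110010101001
Count the 1s: 1 + 1 + 1 + 1 + 1 + 1 = 6

6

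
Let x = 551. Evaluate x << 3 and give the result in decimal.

551 = 0001000100111
shift left by 3 → 1000100111000 = 4408
(equivalently, 551 × 2^3 = 551 × 8)

4408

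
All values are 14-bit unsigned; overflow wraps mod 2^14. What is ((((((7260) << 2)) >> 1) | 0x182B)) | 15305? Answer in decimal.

7260 = 01110001011100
→ << 2 (mod 2^14) → 11000101110000 = 12656
→ >> 1 → 01100010111000 = 6328
0x182B = 01100000101011
→ | → 01100010111011 = 6331
15305 = 11101111001001
→ | → 11101111111011 = 15355

15355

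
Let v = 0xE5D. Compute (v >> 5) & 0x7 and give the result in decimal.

v = 0111001011101
Shift right by 5: 01110010
Mask low 3 bits: 010 = 2

2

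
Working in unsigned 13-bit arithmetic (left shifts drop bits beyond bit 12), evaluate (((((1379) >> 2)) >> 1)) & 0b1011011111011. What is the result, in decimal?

168

1379 = 0010101100011
→ >> 2 → 0000101011000 = 344
→ >> 1 → 0000010101100 = 172
0b1011011111011 = 1011011111011
→ & → 0000010101000 = 168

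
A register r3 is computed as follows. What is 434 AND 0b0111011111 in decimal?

434 = 110110010
b = 111011111
AND → 110010010 = 402

402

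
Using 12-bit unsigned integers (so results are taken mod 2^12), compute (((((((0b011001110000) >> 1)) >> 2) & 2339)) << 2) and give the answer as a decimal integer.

0b011001110000 = 011001110000
→ >> 1 → 001100111000 = 824
→ >> 2 → 000011001110 = 206
2339 = 100100100011
→ & → 000000000010 = 2
→ << 2 (mod 2^12) → 000000001000 = 8

8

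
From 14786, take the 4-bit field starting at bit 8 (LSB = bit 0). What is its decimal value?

9

v = 11100111000010
Shift right by 8: 111001
Mask low 4 bits: 1001 = 9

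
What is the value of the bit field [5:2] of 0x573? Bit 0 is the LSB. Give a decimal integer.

v = 010101110011
Shift right by 2: 0101011100
Mask low 4 bits: 1100 = 12

12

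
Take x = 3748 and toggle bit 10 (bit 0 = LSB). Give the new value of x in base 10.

2724

x = 111010100100
bit 10 is currently 1; toggle it via x ^ (1 << 10) = x ^ 1024
→ 101010100100 = 2724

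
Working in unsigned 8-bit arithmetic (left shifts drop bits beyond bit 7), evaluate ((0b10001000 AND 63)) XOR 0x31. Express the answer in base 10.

57

0b10001000 = 10001000
63 = 00111111
→ AND → 00001000 = 8
0x31 = 00110001
→ XOR → 00111001 = 57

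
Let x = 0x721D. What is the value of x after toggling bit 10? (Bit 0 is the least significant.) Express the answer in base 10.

30237

x = 111001000011101
bit 10 is currently 0; toggle it via x ^ (1 << 10) = x ^ 1024
→ 111011000011101 = 30237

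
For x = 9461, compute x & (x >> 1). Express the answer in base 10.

112

x = 10010011110101 = 9461
x>>1 = 01001001111010
AND  = 00000001110000 = 112
(x & (x >> 1) has a 1 wherever x has two consecutive 1 bits.)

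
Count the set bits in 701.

7

701 = 1010111101
Count the 1s: 1 + 1 + 1 + 1 + 1 + 1 + 1 = 7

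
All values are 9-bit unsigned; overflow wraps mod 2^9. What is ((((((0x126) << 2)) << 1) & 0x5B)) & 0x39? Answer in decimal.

0x126 = 100100110
→ << 2 (mod 2^9) → 010011000 = 152
→ << 1 (mod 2^9) → 100110000 = 304
0x5B = 001011011
→ & → 000010000 = 16
0x39 = 000111001
→ & → 000010000 = 16

16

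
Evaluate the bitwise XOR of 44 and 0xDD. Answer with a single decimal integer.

241

44 = 00101100
0xDD = 11011101
XOR → 11110001 = 241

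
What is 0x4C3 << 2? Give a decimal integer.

4876

0x4C3 = 0010011000011
shift left by 2 → 1001100001100 = 4876
(equivalently, 1219 × 2^2 = 1219 × 4)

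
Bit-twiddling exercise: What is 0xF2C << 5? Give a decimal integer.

124288

0xF2C = 00000111100101100
shift left by 5 → 11110010110000000 = 124288
(equivalently, 3884 × 2^5 = 3884 × 32)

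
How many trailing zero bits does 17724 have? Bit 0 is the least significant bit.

2

17724 = 100010100111100
Trailing zeros: 2, so the lowest set bit is bit 2 (value 4).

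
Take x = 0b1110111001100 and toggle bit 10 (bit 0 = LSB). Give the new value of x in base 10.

x = 1110111001100
bit 10 is currently 1; toggle it via x ^ (1 << 10) = x ^ 1024
→ 1100111001100 = 6604

6604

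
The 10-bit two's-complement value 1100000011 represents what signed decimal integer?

pattern = 1100000011 (MSB is 1 ⇒ negative)
Invert: 0011111100, add 1 → 0011111101 = 253, so the value is -253.
(Equivalently: 771 - 2^10 = 771 - 1024 = -253.)

-253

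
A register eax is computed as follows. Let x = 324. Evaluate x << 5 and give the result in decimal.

10368

324 = 00000101000100
shift left by 5 → 10100010000000 = 10368
(equivalently, 324 × 2^5 = 324 × 32)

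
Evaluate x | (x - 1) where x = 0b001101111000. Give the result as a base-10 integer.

895

x = 1101111000 = 888
x - 1 = 1101110111
OR    = 1101111111 = 895
(x | (x - 1) sets all bits below the lowest set bit.)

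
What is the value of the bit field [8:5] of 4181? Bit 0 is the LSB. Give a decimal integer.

v = 01000001010101
Shift right by 5: 010000010
Mask low 4 bits: 0010 = 2

2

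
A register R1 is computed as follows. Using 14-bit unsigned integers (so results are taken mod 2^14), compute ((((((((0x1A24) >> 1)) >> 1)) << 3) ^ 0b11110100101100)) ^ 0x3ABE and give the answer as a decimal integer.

13274

0x1A24 = 01101000100100
→ >> 1 → 00110100010010 = 3346
→ >> 1 → 00011010001001 = 1673
→ << 3 (mod 2^14) → 11010001001000 = 13384
0b11110100101100 = 11110100101100
→ ^ → 00100101100100 = 2404
0x3ABE = 11101010111110
→ ^ → 11001111011010 = 13274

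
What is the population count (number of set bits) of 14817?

8

14817 = 11100111100001
Count the 1s: 1 + 1 + 1 + 1 + 1 + 1 + 1 + 1 = 8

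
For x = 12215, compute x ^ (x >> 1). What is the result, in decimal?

x = 10111110110111 = 12215
x>>1 = 01011111011011
XOR  = 11100001101100 = 14444
(x ^ (x >> 1) gives the standard binary-reflected Gray code of x.)

14444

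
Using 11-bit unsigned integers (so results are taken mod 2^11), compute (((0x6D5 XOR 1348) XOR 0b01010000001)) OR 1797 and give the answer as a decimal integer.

0x6D5 = 11011010101
1348 = 10101000100
→ XOR → 01110010001 = 913
0b01010000001 = 01010000001
→ XOR → 00100010000 = 272
1797 = 11100000101
→ OR → 11100010101 = 1813

1813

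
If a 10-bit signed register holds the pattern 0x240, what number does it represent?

-448

pattern = 1001000000 (MSB is 1 ⇒ negative)
Invert: 0110111111, add 1 → 0111000000 = 448, so the value is -448.
(Equivalently: 576 - 2^10 = 576 - 1024 = -448.)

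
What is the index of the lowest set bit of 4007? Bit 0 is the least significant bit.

0

4007 = 111110100111
Trailing zeros: 0, so the lowest set bit is bit 0 (value 1).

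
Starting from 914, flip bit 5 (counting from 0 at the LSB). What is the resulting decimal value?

x = 01110010010
bit 5 is currently 0; toggle it via x ^ (1 << 5) = x ^ 32
→ 01110110010 = 946

946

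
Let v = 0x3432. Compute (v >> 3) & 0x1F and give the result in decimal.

v = 11010000110010
Shift right by 3: 11010000110
Mask low 5 bits: 00110 = 6

6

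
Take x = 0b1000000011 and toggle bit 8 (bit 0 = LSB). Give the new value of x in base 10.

771

x = 1000000011
bit 8 is currently 0; toggle it via x ^ (1 << 8) = x ^ 256
→ 1100000011 = 771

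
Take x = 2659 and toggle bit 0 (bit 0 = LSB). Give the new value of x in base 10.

2658

x = 0000101001100011
bit 0 is currently 1; toggle it via x ^ (1 << 0) = x ^ 1
→ 0000101001100010 = 2658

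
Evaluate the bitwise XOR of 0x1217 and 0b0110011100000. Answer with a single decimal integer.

7927

0x1217 = 1001000010111
b = 0110011100000
XOR → 1111011110111 = 7927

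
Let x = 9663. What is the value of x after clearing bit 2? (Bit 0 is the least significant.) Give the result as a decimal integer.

x = 10010110111111
bit 2 is currently 1; clear it via x & ~(1 << 2) = x & ~4
→ 10010110111011 = 9659

9659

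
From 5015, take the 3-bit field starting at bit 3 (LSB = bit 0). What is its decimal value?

2

v = 1001110010111
Shift right by 3: 1001110010
Mask low 3 bits: 010 = 2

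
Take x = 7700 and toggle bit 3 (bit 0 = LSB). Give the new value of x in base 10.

7708

x = 1111000010100
bit 3 is currently 0; toggle it via x ^ (1 << 3) = x ^ 8
→ 1111000011100 = 7708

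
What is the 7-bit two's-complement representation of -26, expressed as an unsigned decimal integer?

102

26 in 7 bits: 0011010
Invert: 1100101
Add 1:  1100110 = 102
(Check: 2^7 - 26 = 128 - 26 = 102.)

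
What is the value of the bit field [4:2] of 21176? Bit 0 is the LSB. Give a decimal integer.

v = 101001010111000
Shift right by 2: 1010010101110
Mask low 3 bits: 110 = 6

6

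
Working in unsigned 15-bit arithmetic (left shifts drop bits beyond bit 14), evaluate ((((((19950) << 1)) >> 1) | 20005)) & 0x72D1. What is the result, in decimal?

19950 = 100110111101110
→ << 1 (mod 2^15) → 001101111011100 = 7132
→ >> 1 → 000110111101110 = 3566
20005 = 100111000100101
→ | → 100111111101111 = 20463
0x72D1 = 111001011010001
→ & → 100001011000001 = 17089

17089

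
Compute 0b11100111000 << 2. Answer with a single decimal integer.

7392

x = 0011100111000
shift left by 2 → 1110011100000 = 7392
(equivalently, 1848 × 2^2 = 1848 × 4)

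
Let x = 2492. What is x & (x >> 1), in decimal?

156

x = 100110111100 = 2492
x>>1 = 010011011110
AND  = 000010011100 = 156
(x & (x >> 1) has a 1 wherever x has two consecutive 1 bits.)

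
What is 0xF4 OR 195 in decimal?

0xF4 = 11110100
195 = 11000011
 OR → 11110111 = 247

247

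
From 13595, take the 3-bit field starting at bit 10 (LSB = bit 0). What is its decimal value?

5

v = 0011010100011011
Shift right by 10: 001101
Mask low 3 bits: 101 = 5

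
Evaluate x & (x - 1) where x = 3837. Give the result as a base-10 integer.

x = 111011111101 = 3837
x - 1 = 111011111100
AND   = 111011111100 = 3836
(x & (x - 1) clears the lowest set bit of x.)

3836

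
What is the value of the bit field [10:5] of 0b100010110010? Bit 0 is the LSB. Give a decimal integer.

v = 100010110010
Shift right by 5: 1000101
Mask low 6 bits: 000101 = 5

5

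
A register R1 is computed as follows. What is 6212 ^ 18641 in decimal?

6212 = 001100001000100
18641 = 100100011010001
XOR → 101000010010101 = 20629

20629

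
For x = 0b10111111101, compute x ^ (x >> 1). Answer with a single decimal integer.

1795

x = 10111111101 = 1533
x>>1 = 01011111110
XOR  = 11100000011 = 1795
(x ^ (x >> 1) gives the standard binary-reflected Gray code of x.)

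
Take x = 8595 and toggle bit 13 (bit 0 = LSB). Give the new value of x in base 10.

x = 10000110010011
bit 13 is currently 1; toggle it via x ^ (1 << 13) = x ^ 8192
→ 00000110010011 = 403

403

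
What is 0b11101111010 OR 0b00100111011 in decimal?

a = 11101111010
b = 00100111011
 OR → 11101111011 = 1915

1915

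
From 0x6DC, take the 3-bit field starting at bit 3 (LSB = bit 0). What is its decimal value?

3

v = 11011011100
Shift right by 3: 11011011
Mask low 3 bits: 011 = 3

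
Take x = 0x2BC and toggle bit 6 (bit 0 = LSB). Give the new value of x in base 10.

x = 01010111100
bit 6 is currently 0; toggle it via x ^ (1 << 6) = x ^ 64
→ 01011111100 = 764

764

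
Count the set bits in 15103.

15103 = 11101011111111
Count the 1s: 1 + 1 + 1 + 1 + 1 + 1 + 1 + 1 + 1 + 1 + 1 + 1 = 12

12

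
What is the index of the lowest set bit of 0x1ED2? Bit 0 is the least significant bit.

0x1ED2 = 1111011010010
Trailing zeros: 1, so the lowest set bit is bit 1 (value 2).

1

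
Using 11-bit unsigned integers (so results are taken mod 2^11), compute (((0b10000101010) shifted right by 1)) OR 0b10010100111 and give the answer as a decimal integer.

1719

0b10000101010 = 10000101010
→ shifted right by 1 → 01000010101 = 533
0b10010100111 = 10010100111
→ OR → 11010110111 = 1719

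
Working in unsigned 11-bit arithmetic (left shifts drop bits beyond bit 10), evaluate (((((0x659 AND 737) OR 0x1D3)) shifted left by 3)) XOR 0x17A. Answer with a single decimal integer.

2018

0x659 = 11001011001
737 = 01011100001
→ AND → 01001000001 = 577
0x1D3 = 00111010011
→ OR → 01111010011 = 979
→ shifted left by 3 (mod 2^11) → 11010011000 = 1688
0x17A = 00101111010
→ XOR → 11111100010 = 2018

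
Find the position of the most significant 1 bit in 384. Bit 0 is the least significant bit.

384 = 110000000
The topmost 1 is at position 8 (since 2^8 = 256 ≤ 384 < 512).

8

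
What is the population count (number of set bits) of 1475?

6

1475 = 10111000011
Count the 1s: 1 + 1 + 1 + 1 + 1 + 1 = 6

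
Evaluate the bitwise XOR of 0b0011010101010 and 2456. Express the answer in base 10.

a = 011010101010
2456 = 100110011000
XOR → 111100110010 = 3890

3890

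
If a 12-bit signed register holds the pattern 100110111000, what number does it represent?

-1608

pattern = 100110111000 (MSB is 1 ⇒ negative)
Invert: 011001000111, add 1 → 011001001000 = 1608, so the value is -1608.
(Equivalently: 2488 - 2^12 = 2488 - 4096 = -1608.)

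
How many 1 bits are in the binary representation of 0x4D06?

0x4D06 = 100110100000110
Count the 1s: 1 + 1 + 1 + 1 + 1 + 1 = 6

6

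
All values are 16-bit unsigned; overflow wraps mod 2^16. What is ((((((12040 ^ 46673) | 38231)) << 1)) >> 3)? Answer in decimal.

1879

12040 = 0010111100001000
46673 = 1011011001010001
→ ^ → 1001100101011001 = 39257
38231 = 1001010101010111
→ | → 1001110101011111 = 40287
→ << 1 (mod 2^16) → 0011101010111110 = 15038
→ >> 3 → 0000011101010111 = 1879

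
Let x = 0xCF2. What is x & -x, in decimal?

x = 110011110010 = 3314
-x (two's complement) = …001100001110
AND   = 000000000010 = 2
(x & -x isolates the lowest set bit of x.)

2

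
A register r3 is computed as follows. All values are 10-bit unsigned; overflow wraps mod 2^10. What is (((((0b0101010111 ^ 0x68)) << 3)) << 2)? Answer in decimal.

992

0b0101010111 = 0101010111
0x68 = 0001101000
→ ^ → 0100111111 = 319
→ << 3 (mod 2^10) → 0111111000 = 504
→ << 2 (mod 2^10) → 1111100000 = 992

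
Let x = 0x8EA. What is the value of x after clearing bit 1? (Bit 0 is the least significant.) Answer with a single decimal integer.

2280

x = 00100011101010
bit 1 is currently 1; clear it via x & ~(1 << 1) = x & ~2
→ 00100011101000 = 2280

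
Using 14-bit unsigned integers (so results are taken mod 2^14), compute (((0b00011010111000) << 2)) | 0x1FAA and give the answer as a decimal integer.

0b00011010111000 = 00011010111000
→ << 2 (mod 2^14) → 01101011100000 = 6880
0x1FAA = 01111110101010
→ | → 01111111101010 = 8170

8170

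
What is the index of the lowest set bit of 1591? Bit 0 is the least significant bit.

1591 = 11000110111
Trailing zeros: 0, so the lowest set bit is bit 0 (value 1).

0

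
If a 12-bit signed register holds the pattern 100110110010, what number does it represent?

pattern = 100110110010 (MSB is 1 ⇒ negative)
Invert: 011001001101, add 1 → 011001001110 = 1614, so the value is -1614.
(Equivalently: 2482 - 2^12 = 2482 - 4096 = -1614.)

-1614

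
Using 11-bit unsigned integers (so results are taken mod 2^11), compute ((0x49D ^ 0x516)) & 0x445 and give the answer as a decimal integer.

0x49D = 10010011101
0x516 = 10100010110
→ ^ → 00110001011 = 395
0x445 = 10001000101
→ & → 00000000001 = 1

1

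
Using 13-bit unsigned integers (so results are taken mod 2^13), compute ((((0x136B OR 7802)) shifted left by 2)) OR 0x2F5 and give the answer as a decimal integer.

0x136B = 1001101101011
7802 = 1111001111010
→ OR → 1111101111011 = 8059
→ shifted left by 2 (mod 2^13) → 1110111101100 = 7660
0x2F5 = 0001011110101
→ OR → 1111111111101 = 8189

8189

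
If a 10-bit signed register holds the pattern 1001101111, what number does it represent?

pattern = 1001101111 (MSB is 1 ⇒ negative)
Invert: 0110010000, add 1 → 0110010001 = 401, so the value is -401.
(Equivalently: 623 - 2^10 = 623 - 1024 = -401.)

-401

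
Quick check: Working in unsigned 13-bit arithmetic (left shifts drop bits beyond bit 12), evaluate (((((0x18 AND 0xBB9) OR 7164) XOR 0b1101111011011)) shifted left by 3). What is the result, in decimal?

312

0x18 = 0000000011000
0xBB9 = 0101110111001
→ AND → 0000000011000 = 24
7164 = 1101111111100
→ OR → 1101111111100 = 7164
0b1101111011011 = 1101111011011
→ XOR → 0000000100111 = 39
→ shifted left by 3 (mod 2^13) → 0000100111000 = 312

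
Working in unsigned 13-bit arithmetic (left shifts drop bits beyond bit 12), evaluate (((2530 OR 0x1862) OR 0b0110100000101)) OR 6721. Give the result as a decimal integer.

8167

2530 = 0100111100010
0x1862 = 1100001100010
→ OR → 1100111100010 = 6626
0b0110100000101 = 0110100000101
→ OR → 1110111100111 = 7655
6721 = 1101001000001
→ OR → 1111111100111 = 8167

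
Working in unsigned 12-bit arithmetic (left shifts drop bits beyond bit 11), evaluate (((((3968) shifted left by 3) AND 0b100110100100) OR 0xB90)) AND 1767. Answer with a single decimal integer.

640

3968 = 111110000000
→ shifted left by 3 (mod 2^12) → 110000000000 = 3072
0b100110100100 = 100110100100
→ AND → 100000000000 = 2048
0xB90 = 101110010000
→ OR → 101110010000 = 2960
1767 = 011011100111
→ AND → 001010000000 = 640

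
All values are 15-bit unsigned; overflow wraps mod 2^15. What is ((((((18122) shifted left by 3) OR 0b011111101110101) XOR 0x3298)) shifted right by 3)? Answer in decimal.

445

18122 = 100011011001010
→ shifted left by 3 (mod 2^15) → 011011001010000 = 13904
0b011111101110101 = 011111101110101
→ OR → 011111101110101 = 16245
0x3298 = 011001010011000
→ XOR → 000110111101101 = 3565
→ shifted right by 3 → 000000110111101 = 445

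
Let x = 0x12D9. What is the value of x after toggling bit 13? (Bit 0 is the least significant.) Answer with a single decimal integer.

x = 001001011011001
bit 13 is currently 0; toggle it via x ^ (1 << 13) = x ^ 8192
→ 011001011011001 = 13017

13017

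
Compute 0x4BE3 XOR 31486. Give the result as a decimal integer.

0x4BE3 = 100101111100011
31486 = 111101011111110
XOR → 011000100011101 = 12573

12573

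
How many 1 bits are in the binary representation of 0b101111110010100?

n = 101111110010100
Count the 1s: 1 + 1 + 1 + 1 + 1 + 1 + 1 + 1 + 1 = 9

9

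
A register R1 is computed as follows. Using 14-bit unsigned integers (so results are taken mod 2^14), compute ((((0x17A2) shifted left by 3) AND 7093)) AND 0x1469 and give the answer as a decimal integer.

4096

0x17A2 = 01011110100010
→ shifted left by 3 (mod 2^14) → 11110100010000 = 15632
7093 = 01101110110101
→ AND → 01100100010000 = 6416
0x1469 = 01010001101001
→ AND → 01000000000000 = 4096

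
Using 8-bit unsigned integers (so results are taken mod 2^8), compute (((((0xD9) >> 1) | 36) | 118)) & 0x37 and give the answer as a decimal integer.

0xD9 = 11011001
→ >> 1 → 01101100 = 108
36 = 00100100
→ | → 01101100 = 108
118 = 01110110
→ | → 01111110 = 126
0x37 = 00110111
→ & → 00110110 = 54

54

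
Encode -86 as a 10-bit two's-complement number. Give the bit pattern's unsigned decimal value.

86 in 10 bits: 0001010110
Invert: 1110101001
Add 1:  1110101010 = 938
(Check: 2^10 - 86 = 1024 - 86 = 938.)

938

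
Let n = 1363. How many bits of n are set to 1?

1363 = 10101010011
Count the 1s: 1 + 1 + 1 + 1 + 1 + 1 = 6

6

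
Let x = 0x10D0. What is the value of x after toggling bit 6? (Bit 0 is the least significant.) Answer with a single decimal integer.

4240

x = 1000011010000
bit 6 is currently 1; toggle it via x ^ (1 << 6) = x ^ 64
→ 1000010010000 = 4240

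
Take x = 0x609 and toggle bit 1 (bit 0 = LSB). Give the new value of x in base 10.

1547

x = 011000001001
bit 1 is currently 0; toggle it via x ^ (1 << 1) = x ^ 2
→ 011000001011 = 1547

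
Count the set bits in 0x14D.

5

0x14D = 101001101
Count the 1s: 1 + 1 + 1 + 1 + 1 = 5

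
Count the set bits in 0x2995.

0x2995 = 10100110010101
Count the 1s: 1 + 1 + 1 + 1 + 1 + 1 + 1 = 7

7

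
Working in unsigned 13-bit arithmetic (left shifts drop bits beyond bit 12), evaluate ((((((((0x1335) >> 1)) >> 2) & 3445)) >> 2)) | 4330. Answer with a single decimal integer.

4347

0x1335 = 1001100110101
→ >> 1 → 0100110011010 = 2458
→ >> 2 → 0001001100110 = 614
3445 = 0110101110101
→ & → 0000001100100 = 100
→ >> 2 → 0000000011001 = 25
4330 = 1000011101010
→ | → 1000011111011 = 4347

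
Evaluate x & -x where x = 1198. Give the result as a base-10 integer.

2

x = 10010101110 = 1198
-x (two's complement) = …01101010010
AND   = 00000000010 = 2
(x & -x isolates the lowest set bit of x.)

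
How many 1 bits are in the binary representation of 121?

121 = 1111001
Count the 1s: 1 + 1 + 1 + 1 + 1 = 5

5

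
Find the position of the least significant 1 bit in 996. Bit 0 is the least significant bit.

996 = 1111100100
Trailing zeros: 2, so the lowest set bit is bit 2 (value 4).

2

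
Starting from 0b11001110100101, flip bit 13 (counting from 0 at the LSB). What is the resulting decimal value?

5029

x = 11001110100101
bit 13 is currently 1; toggle it via x ^ (1 << 13) = x ^ 8192
→ 01001110100101 = 5029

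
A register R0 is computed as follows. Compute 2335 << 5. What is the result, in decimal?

74720

2335 = 00000100100011111
shift left by 5 → 10010001111100000 = 74720
(equivalently, 2335 × 2^5 = 2335 × 32)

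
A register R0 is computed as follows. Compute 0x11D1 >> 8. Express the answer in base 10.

0x11D1 = 1000111010001
shift right by 8 → 0000000010001 = 17
(equivalently, floor(4561 / 256))

17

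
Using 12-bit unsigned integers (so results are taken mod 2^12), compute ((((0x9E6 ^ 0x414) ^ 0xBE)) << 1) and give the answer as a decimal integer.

0x9E6 = 100111100110
0x414 = 010000010100
→ ^ → 110111110010 = 3570
0xBE = 000010111110
→ ^ → 110101001100 = 3404
→ << 1 (mod 2^12) → 101010011000 = 2712

2712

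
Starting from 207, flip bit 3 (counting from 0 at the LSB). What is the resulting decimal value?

199

x = 11001111
bit 3 is currently 1; toggle it via x ^ (1 << 3) = x ^ 8
→ 11000111 = 199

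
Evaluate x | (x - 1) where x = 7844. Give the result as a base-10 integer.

7847

x = 1111010100100 = 7844
x - 1 = 1111010100011
OR    = 1111010100111 = 7847
(x | (x - 1) sets all bits below the lowest set bit.)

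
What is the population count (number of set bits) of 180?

4

180 = 10110100
Count the 1s: 1 + 1 + 1 + 1 = 4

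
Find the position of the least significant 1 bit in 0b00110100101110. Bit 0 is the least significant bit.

1

0b00110100101110 = 110100101110
Trailing zeros: 1, so the lowest set bit is bit 1 (value 2).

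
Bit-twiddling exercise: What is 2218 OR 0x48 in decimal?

2218 = 100010101010
0x48 = 000001001000
 OR → 100011101010 = 2282

2282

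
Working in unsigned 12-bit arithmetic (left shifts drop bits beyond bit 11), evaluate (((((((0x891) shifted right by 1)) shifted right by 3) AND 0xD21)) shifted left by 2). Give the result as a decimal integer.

4

0x891 = 100010010001
→ shifted right by 1 → 010001001000 = 1096
→ shifted right by 3 → 000010001001 = 137
0xD21 = 110100100001
→ AND → 000000000001 = 1
→ shifted left by 2 (mod 2^12) → 000000000100 = 4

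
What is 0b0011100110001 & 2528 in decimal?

288

a = 011100110001
2528 = 100111100000
AND → 000100100000 = 288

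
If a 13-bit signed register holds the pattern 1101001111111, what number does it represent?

-1409

pattern = 1101001111111 (MSB is 1 ⇒ negative)
Invert: 0010110000000, add 1 → 0010110000001 = 1409, so the value is -1409.
(Equivalently: 6783 - 2^13 = 6783 - 8192 = -1409.)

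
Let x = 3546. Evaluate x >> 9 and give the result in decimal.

6

3546 = 110111011010
shift right by 9 → 000000000110 = 6
(equivalently, floor(3546 / 512))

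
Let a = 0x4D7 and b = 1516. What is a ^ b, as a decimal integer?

315

0x4D7 = 10011010111
1516 = 10111101100
XOR → 00100111011 = 315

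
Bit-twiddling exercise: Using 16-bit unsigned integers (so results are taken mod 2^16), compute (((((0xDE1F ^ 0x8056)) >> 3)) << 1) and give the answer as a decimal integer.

0xDE1F = 1101111000011111
0x8056 = 1000000001010110
→ ^ → 0101111001001001 = 24137
→ >> 3 → 0000101111001001 = 3017
→ << 1 (mod 2^16) → 0001011110010010 = 6034

6034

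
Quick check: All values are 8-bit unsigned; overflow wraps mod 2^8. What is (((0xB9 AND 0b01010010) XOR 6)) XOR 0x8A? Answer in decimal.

156

0xB9 = 10111001
0b01010010 = 01010010
→ AND → 00010000 = 16
6 = 00000110
→ XOR → 00010110 = 22
0x8A = 10001010
→ XOR → 10011100 = 156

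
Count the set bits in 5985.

5985 = 1011101100001
Count the 1s: 1 + 1 + 1 + 1 + 1 + 1 + 1 = 7

7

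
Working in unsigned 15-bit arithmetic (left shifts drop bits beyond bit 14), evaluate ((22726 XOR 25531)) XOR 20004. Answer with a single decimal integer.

30041

22726 = 101100011000110
25531 = 110001110111011
→ XOR → 011101101111101 = 15229
20004 = 100111000100100
→ XOR → 111010101011001 = 30041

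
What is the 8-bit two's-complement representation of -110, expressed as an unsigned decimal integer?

146

110 in 8 bits: 01101110
Invert: 10010001
Add 1:  10010010 = 146
(Check: 2^8 - 110 = 256 - 110 = 146.)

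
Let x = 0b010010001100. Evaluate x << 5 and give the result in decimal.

x = 0000010010001100
shift left by 5 → 1001000110000000 = 37248
(equivalently, 1164 × 2^5 = 1164 × 32)

37248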